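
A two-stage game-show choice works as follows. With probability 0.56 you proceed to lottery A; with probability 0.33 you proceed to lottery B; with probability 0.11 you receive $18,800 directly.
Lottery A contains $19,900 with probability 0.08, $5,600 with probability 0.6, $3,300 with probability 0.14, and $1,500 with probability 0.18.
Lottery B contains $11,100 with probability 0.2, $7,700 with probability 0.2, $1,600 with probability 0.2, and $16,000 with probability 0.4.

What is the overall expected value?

$8,709.44

EV(A) = 0.08 × 19900 + 0.6 × 5600 + 0.14 × 3300 + 0.18 × 1500 = 1592 + 3360 + 462 + 270 = 5684
EV(B) = 0.2 × 11100 + 0.2 × 7700 + 0.2 × 1600 + 0.4 × 16000 = 2220 + 1540 + 320 + 6400 = 10480
Branch C: 18800 (certain)
Overall = 0.56 × 5684 + 0.33 × 10480 + 0.11 × 18800 = 3183.04 + 3458.4 + 2068 = 8709.44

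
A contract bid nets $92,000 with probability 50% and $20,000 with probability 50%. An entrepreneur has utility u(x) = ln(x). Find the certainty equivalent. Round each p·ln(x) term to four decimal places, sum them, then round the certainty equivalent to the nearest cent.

E[u] = 0.5·ln(92000) + 0.5·ln(20000) = 5.7148 + 4.9517 = 10.6665
CE = e^10.6665 ≈ 42894.55

$42,894.55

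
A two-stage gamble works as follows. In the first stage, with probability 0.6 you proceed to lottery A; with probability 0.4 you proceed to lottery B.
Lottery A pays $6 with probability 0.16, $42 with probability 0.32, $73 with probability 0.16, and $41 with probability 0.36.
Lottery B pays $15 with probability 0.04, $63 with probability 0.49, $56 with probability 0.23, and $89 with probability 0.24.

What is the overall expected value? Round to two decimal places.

EV(A) = 0.16 × 6 + 0.32 × 42 + 0.16 × 73 + 0.36 × 41 = 0.96 + 13.44 + 11.68 + 14.76 = 40.84
EV(B) = 0.04 × 15 + 0.49 × 63 + 0.23 × 56 + 0.24 × 89 = 0.6 + 30.87 + 12.88 + 21.36 = 65.71
Overall = 0.6 × 40.84 + 0.4 × 65.71 = 24.504 + 26.284 = 50.788

$50.79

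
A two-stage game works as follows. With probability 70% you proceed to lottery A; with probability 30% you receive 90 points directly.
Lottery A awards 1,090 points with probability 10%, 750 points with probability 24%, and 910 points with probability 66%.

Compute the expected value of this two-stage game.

EV(A) = 0.1 × 1090 + 0.24 × 750 + 0.66 × 910 = 109 + 180 + 600.6 = 889.6
Branch B: 90 (certain)
Overall = 0.7 × 889.6 + 0.3 × 90 = 622.72 + 27 = 649.72

649.72 points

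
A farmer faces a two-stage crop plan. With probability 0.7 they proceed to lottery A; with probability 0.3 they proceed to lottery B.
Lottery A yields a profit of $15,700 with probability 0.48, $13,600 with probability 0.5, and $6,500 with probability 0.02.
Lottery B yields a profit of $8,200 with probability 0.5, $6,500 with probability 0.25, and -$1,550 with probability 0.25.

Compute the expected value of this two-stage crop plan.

$11,727.45

EV(A) = 0.48 × 15700 + 0.5 × 13600 + 0.02 × 6500 = 7536 + 6800 + 130 = 14466
EV(B) = 0.5 × 8200 + 0.25 × 6500 + 0.25 × (-1550) = 4100 + 1625 − 387.5 = 5337.5
Overall = 0.7 × 14466 + 0.3 × 5337.5 = 10126.2 + 1601.25 = 11727.45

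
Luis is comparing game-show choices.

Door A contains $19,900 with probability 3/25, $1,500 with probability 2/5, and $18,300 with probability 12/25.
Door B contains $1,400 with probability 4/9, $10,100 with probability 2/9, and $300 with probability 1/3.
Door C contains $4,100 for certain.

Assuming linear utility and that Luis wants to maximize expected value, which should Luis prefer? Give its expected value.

Door A ($11,772)

Door A = 3/25 × 19900 + 2/5 × 1500 + 12/25 × 18300 = 2388 + 600 + 8784 = 11772
Door B = 4/9 × 1400 + 2/9 × 10100 + 1/3 × 300 = 622.2222 + 2244.4444 + 100 = 2966.6667
Door C: 4100 (certain)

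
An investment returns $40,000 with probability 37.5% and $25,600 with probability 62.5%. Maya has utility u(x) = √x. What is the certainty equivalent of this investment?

E[u] = 0.375·√40000 + 0.625·√25600 = 0.375·200 + 0.625·160 = 175
CE = (175)² = 30625

$30,625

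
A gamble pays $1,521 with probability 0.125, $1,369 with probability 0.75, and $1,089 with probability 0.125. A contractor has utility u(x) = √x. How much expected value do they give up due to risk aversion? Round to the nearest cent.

$2.44

E[u] = 0.125·√1521 + 0.75·√1369 + 0.125·√1089 = 0.125·39 + 0.75·37 + 0.125·33 = 36.75
CE = (36.75)² = 1350.5625
Risk premium = EV − CE = 1353 − 1350.5625 = 2.4375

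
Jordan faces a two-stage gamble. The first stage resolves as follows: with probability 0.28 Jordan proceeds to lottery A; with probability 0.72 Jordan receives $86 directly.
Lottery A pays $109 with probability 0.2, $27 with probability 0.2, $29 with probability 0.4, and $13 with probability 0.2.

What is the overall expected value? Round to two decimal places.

EV(A) = 0.2 × 109 + 0.2 × 27 + 0.4 × 29 + 0.2 × 13 = 21.8 + 5.4 + 11.6 + 2.6 = 41.4
Branch B: 86 (certain)
Overall = 0.28 × 41.4 + 0.72 × 86 = 11.592 + 61.92 = 73.512

$73.51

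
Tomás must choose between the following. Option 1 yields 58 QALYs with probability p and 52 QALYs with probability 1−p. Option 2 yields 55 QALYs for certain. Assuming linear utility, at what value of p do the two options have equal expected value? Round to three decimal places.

p·58 + (1−p)·52 = 55
6p + 52 = 55
p = (55 − 52) / 6

p = 0.500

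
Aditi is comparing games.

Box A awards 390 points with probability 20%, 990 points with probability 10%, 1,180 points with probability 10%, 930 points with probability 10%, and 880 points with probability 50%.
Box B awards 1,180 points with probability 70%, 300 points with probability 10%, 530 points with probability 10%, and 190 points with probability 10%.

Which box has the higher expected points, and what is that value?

Box A = 0.2 × 390 + 0.1 × 990 + 0.1 × 1180 + 0.1 × 930 + 0.5 × 880 = 78 + 99 + 118 + 93 + 440 = 828
Box B = 0.7 × 1180 + 0.1 × 300 + 0.1 × 530 + 0.1 × 190 = 826 + 30 + 53 + 19 = 928

Box B (928 points)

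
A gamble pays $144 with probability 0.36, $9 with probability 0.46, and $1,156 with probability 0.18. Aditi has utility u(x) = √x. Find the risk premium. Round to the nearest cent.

E[u] = 0.36·√144 + 0.46·√9 + 0.18·√1156 = 0.36·12 + 0.46·3 + 0.18·34 = 11.82
CE = (11.82)² = 139.7124
Risk premium = EV − CE = 264.06 − 139.7124 = 124.3476

$124.35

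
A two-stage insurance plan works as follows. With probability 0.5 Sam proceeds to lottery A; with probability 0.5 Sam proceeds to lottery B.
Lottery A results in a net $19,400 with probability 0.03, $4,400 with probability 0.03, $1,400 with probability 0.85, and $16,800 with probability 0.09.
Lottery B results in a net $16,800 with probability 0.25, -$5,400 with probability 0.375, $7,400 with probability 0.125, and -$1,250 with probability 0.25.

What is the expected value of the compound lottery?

EV(A) = 0.03 × 19400 + 0.03 × 4400 + 0.85 × 1400 + 0.09 × 16800 = 582 + 132 + 1190 + 1512 = 3416
EV(B) = 0.25 × 16800 + 0.375 × (-5400) + 0.125 × 7400 + 0.25 × (-1250) = 4200 − 2025 + 925 − 312.5 = 2787.5
Overall = 0.5 × 3416 + 0.5 × 2787.5 = 1708 + 1393.75 = 3101.75

$3,101.75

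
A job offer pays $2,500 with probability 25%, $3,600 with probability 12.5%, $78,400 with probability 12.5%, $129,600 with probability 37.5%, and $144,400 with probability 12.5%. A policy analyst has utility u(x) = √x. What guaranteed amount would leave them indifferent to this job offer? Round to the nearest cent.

$56,406.25

E[u] = 0.25·√2500 + 0.125·√3600 + 0.125·√78400 + 0.375·√129600 + 0.125·√144400 = 0.25·50 + 0.125·60 + 0.125·280 + 0.375·360 + 0.125·380 = 237.5
CE = (237.5)² = 56406.25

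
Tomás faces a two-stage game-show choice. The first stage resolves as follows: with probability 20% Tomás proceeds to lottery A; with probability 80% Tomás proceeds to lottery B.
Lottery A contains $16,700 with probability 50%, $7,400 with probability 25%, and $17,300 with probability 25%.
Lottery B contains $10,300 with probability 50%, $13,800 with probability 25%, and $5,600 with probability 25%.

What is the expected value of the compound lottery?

EV(A) = 0.5 × 16700 + 0.25 × 7400 + 0.25 × 17300 = 8350 + 1850 + 4325 = 14525
EV(B) = 0.5 × 10300 + 0.25 × 13800 + 0.25 × 5600 = 5150 + 3450 + 1400 = 10000
Overall = 0.2 × 14525 + 0.8 × 10000 = 2905 + 8000 = 10905

$10,905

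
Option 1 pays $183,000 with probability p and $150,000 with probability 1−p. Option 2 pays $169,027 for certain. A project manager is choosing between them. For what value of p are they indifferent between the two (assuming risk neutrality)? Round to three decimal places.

p = 0.577

p·183000 + (1−p)·150000 = 169027
33000p + 150000 = 169027
p = (169027 − 150000) / 33000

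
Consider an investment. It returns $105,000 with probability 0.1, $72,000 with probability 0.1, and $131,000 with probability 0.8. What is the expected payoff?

$122,500

EV = 0.1 × 105000 + 0.1 × 72000 + 0.8 × 131000 = 10500 + 7200 + 104800 = 122500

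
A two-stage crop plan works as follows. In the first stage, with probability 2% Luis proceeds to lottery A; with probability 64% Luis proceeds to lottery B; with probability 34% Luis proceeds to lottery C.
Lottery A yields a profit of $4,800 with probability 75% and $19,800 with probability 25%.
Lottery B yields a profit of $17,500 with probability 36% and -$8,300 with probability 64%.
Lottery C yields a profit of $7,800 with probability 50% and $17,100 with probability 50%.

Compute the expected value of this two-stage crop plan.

EV(A) = 0.75 × 4800 + 0.25 × 19800 = 3600 + 4950 = 8550
EV(B) = 0.36 × 17500 + 0.64 × (-8300) = 6300 − 5312 = 988
EV(C) = 0.5 × 7800 + 0.5 × 17100 = 3900 + 8550 = 12450
Overall = 0.02 × 8550 + 0.64 × 988 + 0.34 × 12450 = 171 + 632.32 + 4233 = 5036.32

$5,036.32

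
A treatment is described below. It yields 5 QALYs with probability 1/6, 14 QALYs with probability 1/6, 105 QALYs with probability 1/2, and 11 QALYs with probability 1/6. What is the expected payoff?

EV = 1/6 × 5 + 1/6 × 14 + 1/2 × 105 + 1/6 × 11 = 0.8333 + 2.3333 + 52.5 + 1.8333 = 57.5

57.5 QALYs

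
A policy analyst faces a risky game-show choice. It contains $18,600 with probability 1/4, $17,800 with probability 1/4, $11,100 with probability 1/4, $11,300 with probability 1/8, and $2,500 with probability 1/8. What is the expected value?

$13,600

EV = 1/4 × 18600 + 1/4 × 17800 + 1/4 × 11100 + 1/8 × 11300 + 1/8 × 2500 = 4650 + 4450 + 2775 + 1412.5 + 312.5 = 13600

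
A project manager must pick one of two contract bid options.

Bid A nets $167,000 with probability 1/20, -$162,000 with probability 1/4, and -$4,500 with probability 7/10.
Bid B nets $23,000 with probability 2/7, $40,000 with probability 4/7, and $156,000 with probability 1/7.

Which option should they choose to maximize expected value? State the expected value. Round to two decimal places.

Bid A = 1/20 × 167000 + 1/4 × (-162000) + 7/10 × (-4500) = 8350 − 40500 − 3150 = -35300
Bid B = 2/7 × 23000 + 4/7 × 40000 + 1/7 × 156000 = 6571.4286 + 22857.1429 + 22285.7143 = 51714.2857

Bid B ($51,714.29)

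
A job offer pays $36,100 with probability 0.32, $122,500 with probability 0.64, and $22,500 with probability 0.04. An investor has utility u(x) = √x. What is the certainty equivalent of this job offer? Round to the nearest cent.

E[u] = 0.32·√36100 + 0.64·√122500 + 0.04·√22500 = 0.32·190 + 0.64·350 + 0.04·150 = 290.8
CE = (290.8)² = 84564.64

$84,564.64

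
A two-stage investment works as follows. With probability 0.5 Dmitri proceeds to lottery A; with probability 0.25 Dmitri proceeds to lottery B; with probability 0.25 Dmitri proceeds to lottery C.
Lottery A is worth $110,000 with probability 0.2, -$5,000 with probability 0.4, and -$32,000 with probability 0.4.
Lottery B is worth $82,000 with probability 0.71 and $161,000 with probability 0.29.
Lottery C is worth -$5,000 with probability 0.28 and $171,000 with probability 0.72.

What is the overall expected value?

$60,257.50

EV(A) = 0.2 × 110000 + 0.4 × (-5000) + 0.4 × (-32000) = 22000 − 2000 − 12800 = 7200
EV(B) = 0.71 × 82000 + 0.29 × 161000 = 58220 + 46690 = 104910
EV(C) = 0.28 × (-5000) + 0.72 × 171000 = -1400 + 123120 = 121720
Overall = 0.5 × 7200 + 0.25 × 104910 + 0.25 × 121720 = 3600 + 26227.5 + 30430 = 60257.5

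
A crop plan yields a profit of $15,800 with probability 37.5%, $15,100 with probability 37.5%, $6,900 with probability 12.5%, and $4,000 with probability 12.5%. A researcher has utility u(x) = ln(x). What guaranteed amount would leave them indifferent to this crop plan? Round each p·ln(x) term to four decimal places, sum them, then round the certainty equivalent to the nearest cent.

E[u] = 0.375·ln(15800) + 0.375·ln(15100) + 0.125·ln(6900) + 0.125·ln(4000) = 3.6254 + 3.6084 + 1.1049 + 1.0368 = 9.3755
CE = e^9.3755 ≈ 11795.81

$11,795.81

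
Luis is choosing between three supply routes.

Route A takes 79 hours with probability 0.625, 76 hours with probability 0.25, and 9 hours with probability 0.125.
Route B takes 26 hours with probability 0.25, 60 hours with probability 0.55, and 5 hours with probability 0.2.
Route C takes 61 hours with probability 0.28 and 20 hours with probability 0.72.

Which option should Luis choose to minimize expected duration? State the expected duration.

Route C (31.48 hours)

Route A = 0.625 × 79 + 0.25 × 76 + 0.125 × 9 = 49.375 + 19 + 1.125 = 69.5
Route B = 0.25 × 26 + 0.55 × 60 + 0.2 × 5 = 6.5 + 33 + 1 = 40.5
Route C = 0.28 × 61 + 0.72 × 20 = 17.08 + 14.4 = 31.48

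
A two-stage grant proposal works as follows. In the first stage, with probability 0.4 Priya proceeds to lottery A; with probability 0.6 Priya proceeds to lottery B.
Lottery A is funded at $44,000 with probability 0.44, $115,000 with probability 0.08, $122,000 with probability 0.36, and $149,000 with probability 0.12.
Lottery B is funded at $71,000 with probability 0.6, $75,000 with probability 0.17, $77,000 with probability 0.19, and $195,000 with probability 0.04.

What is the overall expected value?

$82,812

EV(A) = 0.44 × 44000 + 0.08 × 115000 + 0.36 × 122000 + 0.12 × 149000 = 19360 + 9200 + 43920 + 17880 = 90360
EV(B) = 0.6 × 71000 + 0.17 × 75000 + 0.19 × 77000 + 0.04 × 195000 = 42600 + 12750 + 14630 + 7800 = 77780
Overall = 0.4 × 90360 + 0.6 × 77780 = 36144 + 46668 = 82812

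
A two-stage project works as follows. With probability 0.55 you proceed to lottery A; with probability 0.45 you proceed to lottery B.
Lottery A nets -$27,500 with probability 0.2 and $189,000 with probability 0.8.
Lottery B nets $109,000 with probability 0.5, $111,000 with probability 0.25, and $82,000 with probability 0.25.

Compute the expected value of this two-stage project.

$126,372.50

EV(A) = 0.2 × (-27500) + 0.8 × 189000 = -5500 + 151200 = 145700
EV(B) = 0.5 × 109000 + 0.25 × 111000 + 0.25 × 82000 = 54500 + 27750 + 20500 = 102750
Overall = 0.55 × 145700 + 0.45 × 102750 = 80135 + 46237.5 = 126372.5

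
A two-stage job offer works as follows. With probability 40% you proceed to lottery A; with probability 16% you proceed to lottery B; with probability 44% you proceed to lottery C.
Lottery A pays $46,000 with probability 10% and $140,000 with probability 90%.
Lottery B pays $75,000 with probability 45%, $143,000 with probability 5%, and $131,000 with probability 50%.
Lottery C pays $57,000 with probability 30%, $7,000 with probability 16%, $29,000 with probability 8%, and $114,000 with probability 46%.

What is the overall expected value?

$101,375.20

EV(A) = 0.1 × 46000 + 0.9 × 140000 = 4600 + 126000 = 130600
EV(B) = 0.45 × 75000 + 0.05 × 143000 + 0.5 × 131000 = 33750 + 7150 + 65500 = 106400
EV(C) = 0.3 × 57000 + 0.16 × 7000 + 0.08 × 29000 + 0.46 × 114000 = 17100 + 1120 + 2320 + 52440 = 72980
Overall = 0.4 × 130600 + 0.16 × 106400 + 0.44 × 72980 = 52240 + 17024 + 32111.2 = 101375.2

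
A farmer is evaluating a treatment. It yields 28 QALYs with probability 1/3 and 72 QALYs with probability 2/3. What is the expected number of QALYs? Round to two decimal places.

57.33 QALYs

EV = 1/3 × 28 + 2/3 × 72 = 9.3333 + 48 = 57.3333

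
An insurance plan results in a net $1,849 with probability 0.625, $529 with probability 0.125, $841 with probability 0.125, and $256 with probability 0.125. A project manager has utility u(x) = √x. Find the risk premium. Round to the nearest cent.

$107.48

E[u] = 0.625·√1849 + 0.125·√529 + 0.125·√841 + 0.125·√256 = 0.625·43 + 0.125·23 + 0.125·29 + 0.125·16 = 35.375
CE = (35.375)² = 1251.390625
Risk premium = EV − CE = 1358.875 − 1251.390625 = 107.484375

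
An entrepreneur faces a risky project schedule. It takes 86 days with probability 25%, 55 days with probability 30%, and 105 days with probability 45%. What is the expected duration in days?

85.25 days

EV = 0.25 × 86 + 0.3 × 55 + 0.45 × 105 = 21.5 + 16.5 + 47.25 = 85.25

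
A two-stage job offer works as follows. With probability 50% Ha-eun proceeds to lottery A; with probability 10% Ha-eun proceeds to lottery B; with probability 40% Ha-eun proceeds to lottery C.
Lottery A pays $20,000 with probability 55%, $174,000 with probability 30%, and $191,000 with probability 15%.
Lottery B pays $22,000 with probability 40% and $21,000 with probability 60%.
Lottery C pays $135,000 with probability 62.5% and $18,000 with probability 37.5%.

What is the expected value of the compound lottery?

EV(A) = 0.55 × 20000 + 0.3 × 174000 + 0.15 × 191000 = 11000 + 52200 + 28650 = 91850
EV(B) = 0.4 × 22000 + 0.6 × 21000 = 8800 + 12600 = 21400
EV(C) = 0.625 × 135000 + 0.375 × 18000 = 84375 + 6750 = 91125
Overall = 0.5 × 91850 + 0.1 × 21400 + 0.4 × 91125 = 45925 + 2140 + 36450 = 84515

$84,515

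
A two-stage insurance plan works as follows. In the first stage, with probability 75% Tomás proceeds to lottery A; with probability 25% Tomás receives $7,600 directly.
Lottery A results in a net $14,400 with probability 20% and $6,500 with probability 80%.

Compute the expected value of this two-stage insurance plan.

EV(A) = 0.2 × 14400 + 0.8 × 6500 = 2880 + 5200 = 8080
Branch B: 7600 (certain)
Overall = 0.75 × 8080 + 0.25 × 7600 = 6060 + 1900 = 7960

$7,960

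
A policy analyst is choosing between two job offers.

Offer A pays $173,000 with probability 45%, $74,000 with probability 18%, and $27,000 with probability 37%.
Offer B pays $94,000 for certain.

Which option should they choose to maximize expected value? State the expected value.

Offer A ($101,160)

Offer A = 0.45 × 173000 + 0.18 × 74000 + 0.37 × 27000 = 77850 + 13320 + 9990 = 101160
Offer B: 94000 (certain)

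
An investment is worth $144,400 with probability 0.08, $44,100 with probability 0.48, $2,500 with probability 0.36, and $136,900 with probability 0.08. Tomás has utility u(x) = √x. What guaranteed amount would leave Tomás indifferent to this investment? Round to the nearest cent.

E[u] = 0.08·√144400 + 0.48·√44100 + 0.36·√2500 + 0.08·√136900 = 0.08·380 + 0.48·210 + 0.36·50 + 0.08·370 = 178.8
CE = (178.8)² = 31969.44

$31,969.44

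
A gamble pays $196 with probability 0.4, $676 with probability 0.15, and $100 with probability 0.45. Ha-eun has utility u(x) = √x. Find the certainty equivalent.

E[u] = 0.4·√196 + 0.15·√676 + 0.45·√100 = 0.4·14 + 0.15·26 + 0.45·10 = 14
CE = (14)² = 196

$196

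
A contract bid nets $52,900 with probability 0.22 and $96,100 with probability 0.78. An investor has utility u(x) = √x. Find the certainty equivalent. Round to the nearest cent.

E[u] = 0.22·√52900 + 0.78·√96100 = 0.22·230 + 0.78·310 = 292.4
CE = (292.4)² = 85497.76

$85,497.76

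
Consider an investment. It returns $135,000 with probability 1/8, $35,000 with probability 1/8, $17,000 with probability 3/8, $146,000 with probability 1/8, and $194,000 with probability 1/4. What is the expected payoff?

EV = 1/8 × 135000 + 1/8 × 35000 + 3/8 × 17000 + 1/8 × 146000 + 1/4 × 194000 = 16875 + 4375 + 6375 + 18250 + 48500 = 94375

$94,375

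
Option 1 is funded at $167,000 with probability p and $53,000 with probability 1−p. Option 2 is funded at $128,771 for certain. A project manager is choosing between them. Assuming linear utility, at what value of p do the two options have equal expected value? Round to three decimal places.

p = 0.665

p·167000 + (1−p)·53000 = 128771
114000p + 53000 = 128771
p = (128771 − 53000) / 114000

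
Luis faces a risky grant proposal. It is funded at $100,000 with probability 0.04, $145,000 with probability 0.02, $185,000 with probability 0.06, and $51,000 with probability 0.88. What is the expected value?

EV = 0.04 × 100000 + 0.02 × 145000 + 0.06 × 185000 + 0.88 × 51000 = 4000 + 2900 + 11100 + 44880 = 62880

$62,880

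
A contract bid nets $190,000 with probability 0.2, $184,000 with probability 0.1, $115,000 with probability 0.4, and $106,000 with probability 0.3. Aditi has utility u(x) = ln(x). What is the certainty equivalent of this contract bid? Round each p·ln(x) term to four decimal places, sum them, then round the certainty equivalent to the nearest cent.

E[u] = 0.2·ln(190000) + 0.1·ln(184000) + 0.4·ln(115000) + 0.3·ln(106000) = 2.4310 + 1.2123 + 4.6611 + 3.4714 = 11.7758
CE = e^11.7758 ≈ 130066.35

$130,066.35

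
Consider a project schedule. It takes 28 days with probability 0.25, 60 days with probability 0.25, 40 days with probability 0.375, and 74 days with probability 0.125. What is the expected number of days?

EV = 0.25 × 28 + 0.25 × 60 + 0.375 × 40 + 0.125 × 74 = 7 + 15 + 15 + 9.25 = 46.25

46.25 days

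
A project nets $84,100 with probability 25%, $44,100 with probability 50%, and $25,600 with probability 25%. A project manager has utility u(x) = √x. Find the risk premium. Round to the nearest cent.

E[u] = 0.25·√84100 + 0.5·√44100 + 0.25·√25600 = 0.25·290 + 0.5·210 + 0.25·160 = 217.5
CE = (217.5)² = 47306.25
Risk premium = EV − CE = 49475 − 47306.25 = 2168.75

$2,168.75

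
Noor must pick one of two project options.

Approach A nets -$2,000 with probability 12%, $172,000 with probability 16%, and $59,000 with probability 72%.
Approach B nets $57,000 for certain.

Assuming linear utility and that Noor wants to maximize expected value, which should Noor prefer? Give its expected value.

Approach A ($69,760)

Approach A = 0.12 × (-2000) + 0.16 × 172000 + 0.72 × 59000 = -240 + 27520 + 42480 = 69760
Approach B: 57000 (certain)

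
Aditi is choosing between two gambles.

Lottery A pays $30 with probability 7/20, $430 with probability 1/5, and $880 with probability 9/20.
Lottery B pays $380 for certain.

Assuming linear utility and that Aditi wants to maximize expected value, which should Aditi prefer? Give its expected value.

Lottery A ($492.50)

Lottery A = 7/20 × 30 + 1/5 × 430 + 9/20 × 880 = 10.5 + 86 + 396 = 492.5
Lottery B: 380 (certain)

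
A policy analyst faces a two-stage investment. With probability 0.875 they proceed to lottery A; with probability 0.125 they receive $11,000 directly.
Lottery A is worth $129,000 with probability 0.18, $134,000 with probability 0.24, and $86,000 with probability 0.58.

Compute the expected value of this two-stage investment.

$93,477.50

EV(A) = 0.18 × 129000 + 0.24 × 134000 + 0.58 × 86000 = 23220 + 32160 + 49880 = 105260
Branch B: 11000 (certain)
Overall = 0.875 × 105260 + 0.125 × 11000 = 92102.5 + 1375 = 93477.5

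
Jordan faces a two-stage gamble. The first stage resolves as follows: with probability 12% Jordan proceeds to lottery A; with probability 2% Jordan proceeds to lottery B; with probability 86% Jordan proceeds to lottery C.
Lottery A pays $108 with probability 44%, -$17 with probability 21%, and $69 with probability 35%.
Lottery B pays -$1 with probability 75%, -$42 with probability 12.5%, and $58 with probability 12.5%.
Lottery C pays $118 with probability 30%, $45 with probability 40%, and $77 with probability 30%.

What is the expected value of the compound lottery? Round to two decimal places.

$73.99

EV(A) = 0.44 × 108 + 0.21 × (-17) + 0.35 × 69 = 47.52 − 3.57 + 24.15 = 68.1
EV(B) = 0.75 × (-1) + 0.125 × (-42) + 0.125 × 58 = -0.75 − 5.25 + 7.25 = 1.25
EV(C) = 0.3 × 118 + 0.4 × 45 + 0.3 × 77 = 35.4 + 18 + 23.1 = 76.5
Overall = 0.12 × 68.1 + 0.02 × 1.25 + 0.86 × 76.5 = 8.172 + 0.025 + 65.79 = 73.987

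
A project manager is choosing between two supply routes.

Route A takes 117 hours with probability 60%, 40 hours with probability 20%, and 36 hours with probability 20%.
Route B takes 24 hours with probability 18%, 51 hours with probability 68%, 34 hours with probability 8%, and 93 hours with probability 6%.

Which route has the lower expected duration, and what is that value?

Route B (47.3 hours)

Route A = 0.6 × 117 + 0.2 × 40 + 0.2 × 36 = 70.2 + 8 + 7.2 = 85.4
Route B = 0.18 × 24 + 0.68 × 51 + 0.08 × 34 + 0.06 × 93 = 4.32 + 34.68 + 2.72 + 5.58 = 47.3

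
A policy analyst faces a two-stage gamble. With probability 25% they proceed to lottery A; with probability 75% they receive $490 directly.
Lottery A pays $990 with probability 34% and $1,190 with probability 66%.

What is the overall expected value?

EV(A) = 0.34 × 990 + 0.66 × 1190 = 336.6 + 785.4 = 1122
Branch B: 490 (certain)
Overall = 0.25 × 1122 + 0.75 × 490 = 280.5 + 367.5 = 648

$648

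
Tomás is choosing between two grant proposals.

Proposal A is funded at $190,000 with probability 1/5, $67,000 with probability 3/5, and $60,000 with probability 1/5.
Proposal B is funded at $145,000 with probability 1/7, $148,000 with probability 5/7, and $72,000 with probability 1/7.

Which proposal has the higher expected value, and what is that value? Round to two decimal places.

Proposal B ($136,714.29)

Proposal A = 1/5 × 190000 + 3/5 × 67000 + 1/5 × 60000 = 38000 + 40200 + 12000 = 90200
Proposal B = 1/7 × 145000 + 5/7 × 148000 + 1/7 × 72000 = 20714.2857 + 105714.2857 + 10285.7143 = 136714.2857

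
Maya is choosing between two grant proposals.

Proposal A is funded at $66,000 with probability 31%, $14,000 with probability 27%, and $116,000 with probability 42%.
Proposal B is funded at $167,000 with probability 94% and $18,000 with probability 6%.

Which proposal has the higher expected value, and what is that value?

Proposal B ($158,060)

Proposal A = 0.31 × 66000 + 0.27 × 14000 + 0.42 × 116000 = 20460 + 3780 + 48720 = 72960
Proposal B = 0.94 × 167000 + 0.06 × 18000 = 156980 + 1080 = 158060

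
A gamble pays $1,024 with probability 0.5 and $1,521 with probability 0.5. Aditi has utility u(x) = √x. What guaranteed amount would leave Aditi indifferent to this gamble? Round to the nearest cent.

E[u] = 0.5·√1024 + 0.5·√1521 = 0.5·32 + 0.5·39 = 35.5
CE = (35.5)² = 1260.25

$1,260.25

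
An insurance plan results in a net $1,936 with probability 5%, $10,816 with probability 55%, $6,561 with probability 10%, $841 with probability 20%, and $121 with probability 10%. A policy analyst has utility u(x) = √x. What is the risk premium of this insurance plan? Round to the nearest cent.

$1,346.64

E[u] = 0.05·√1936 + 0.55·√10816 + 0.1·√6561 + 0.2·√841 + 0.1·√121 = 0.05·44 + 0.55·104 + 0.1·81 + 0.2·29 + 0.1·11 = 74.4
CE = (74.4)² = 5535.36
Risk premium = EV − CE = 6882 − 5535.36 = 1346.64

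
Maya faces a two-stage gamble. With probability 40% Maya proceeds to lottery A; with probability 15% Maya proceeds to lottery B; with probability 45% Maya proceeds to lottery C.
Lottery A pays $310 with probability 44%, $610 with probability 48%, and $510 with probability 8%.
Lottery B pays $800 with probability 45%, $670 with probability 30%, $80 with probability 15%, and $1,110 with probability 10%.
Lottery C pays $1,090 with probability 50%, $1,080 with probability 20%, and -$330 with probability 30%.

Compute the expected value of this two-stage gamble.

EV(A) = 0.44 × 310 + 0.48 × 610 + 0.08 × 510 = 136.4 + 292.8 + 40.8 = 470
EV(B) = 0.45 × 800 + 0.3 × 670 + 0.15 × 80 + 0.1 × 1110 = 360 + 201 + 12 + 111 = 684
EV(C) = 0.5 × 1090 + 0.2 × 1080 + 0.3 × (-330) = 545 + 216 − 99 = 662
Overall = 0.4 × 470 + 0.15 × 684 + 0.45 × 662 = 188 + 102.6 + 297.9 = 588.5

$588.50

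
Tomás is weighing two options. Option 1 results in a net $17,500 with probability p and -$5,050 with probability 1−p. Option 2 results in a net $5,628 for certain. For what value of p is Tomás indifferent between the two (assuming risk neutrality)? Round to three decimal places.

p = 0.474

p·17500 + (1−p)·(-5050) = 5628
22550p − 5050 = 5628
p = (5628 + 5050) / 22550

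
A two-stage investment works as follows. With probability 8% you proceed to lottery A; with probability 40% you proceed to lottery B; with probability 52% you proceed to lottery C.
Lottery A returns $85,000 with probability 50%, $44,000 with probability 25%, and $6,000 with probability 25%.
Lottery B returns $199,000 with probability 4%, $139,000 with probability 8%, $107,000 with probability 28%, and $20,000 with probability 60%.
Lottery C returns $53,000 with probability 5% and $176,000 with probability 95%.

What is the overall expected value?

EV(A) = 0.5 × 85000 + 0.25 × 44000 + 0.25 × 6000 = 42500 + 11000 + 1500 = 55000
EV(B) = 0.04 × 199000 + 0.08 × 139000 + 0.28 × 107000 + 0.6 × 20000 = 7960 + 11120 + 29960 + 12000 = 61040
EV(C) = 0.05 × 53000 + 0.95 × 176000 = 2650 + 167200 = 169850
Overall = 0.08 × 55000 + 0.4 × 61040 + 0.52 × 169850 = 4400 + 24416 + 88322 = 117138

$117,138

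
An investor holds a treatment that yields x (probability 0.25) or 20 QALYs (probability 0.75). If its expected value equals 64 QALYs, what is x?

x = 196 QALYs

0.25·x + 0.75·20 = 64
0.25·x = 64 − 15 = 49
x = 49 / 0.25 = 196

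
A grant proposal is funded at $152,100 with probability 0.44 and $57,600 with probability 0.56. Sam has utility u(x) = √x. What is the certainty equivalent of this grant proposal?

E[u] = 0.44·√152100 + 0.56·√57600 = 0.44·390 + 0.56·240 = 306
CE = (306)² = 93636

$93,636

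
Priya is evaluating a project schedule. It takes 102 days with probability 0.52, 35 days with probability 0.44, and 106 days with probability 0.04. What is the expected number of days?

72.68 days

EV = 0.52 × 102 + 0.44 × 35 + 0.04 × 106 = 53.04 + 15.4 + 4.24 = 72.68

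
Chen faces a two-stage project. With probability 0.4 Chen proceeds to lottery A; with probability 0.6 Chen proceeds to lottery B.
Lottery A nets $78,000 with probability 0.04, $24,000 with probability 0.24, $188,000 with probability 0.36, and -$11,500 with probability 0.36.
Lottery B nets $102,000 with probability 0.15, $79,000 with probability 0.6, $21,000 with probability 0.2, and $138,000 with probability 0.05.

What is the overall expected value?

$73,248

EV(A) = 0.04 × 78000 + 0.24 × 24000 + 0.36 × 188000 + 0.36 × (-11500) = 3120 + 5760 + 67680 − 4140 = 72420
EV(B) = 0.15 × 102000 + 0.6 × 79000 + 0.2 × 21000 + 0.05 × 138000 = 15300 + 47400 + 4200 + 6900 = 73800
Overall = 0.4 × 72420 + 0.6 × 73800 = 28968 + 44280 = 73248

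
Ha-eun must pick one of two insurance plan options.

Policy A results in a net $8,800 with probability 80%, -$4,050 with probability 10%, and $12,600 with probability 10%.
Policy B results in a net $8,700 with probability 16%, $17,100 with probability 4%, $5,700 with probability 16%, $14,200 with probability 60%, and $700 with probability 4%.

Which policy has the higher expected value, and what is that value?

Policy B ($11,536)

Policy A = 0.8 × 8800 + 0.1 × (-4050) + 0.1 × 12600 = 7040 − 405 + 1260 = 7895
Policy B = 0.16 × 8700 + 0.04 × 17100 + 0.16 × 5700 + 0.6 × 14200 + 0.04 × 700 = 1392 + 684 + 912 + 8520 + 28 = 11536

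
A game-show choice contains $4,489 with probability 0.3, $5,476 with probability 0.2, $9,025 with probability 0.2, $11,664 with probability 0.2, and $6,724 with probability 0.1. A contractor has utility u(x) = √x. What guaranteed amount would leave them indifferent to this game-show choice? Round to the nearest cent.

E[u] = 0.3·√4489 + 0.2·√5476 + 0.2·√9025 + 0.2·√11664 + 0.1·√6724 = 0.3·67 + 0.2·74 + 0.2·95 + 0.2·108 + 0.1·82 = 83.7
CE = (83.7)² = 7005.69

$7,005.69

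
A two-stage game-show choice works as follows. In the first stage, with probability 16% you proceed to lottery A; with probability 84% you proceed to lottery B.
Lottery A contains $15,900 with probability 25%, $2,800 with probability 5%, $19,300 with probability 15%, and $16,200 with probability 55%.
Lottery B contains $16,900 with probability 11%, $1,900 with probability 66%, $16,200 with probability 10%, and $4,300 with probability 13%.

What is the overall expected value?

EV(A) = 0.25 × 15900 + 0.05 × 2800 + 0.15 × 19300 + 0.55 × 16200 = 3975 + 140 + 2895 + 8910 = 15920
EV(B) = 0.11 × 16900 + 0.66 × 1900 + 0.1 × 16200 + 0.13 × 4300 = 1859 + 1254 + 1620 + 559 = 5292
Overall = 0.16 × 15920 + 0.84 × 5292 = 2547.2 + 4445.28 = 6992.48

$6,992.48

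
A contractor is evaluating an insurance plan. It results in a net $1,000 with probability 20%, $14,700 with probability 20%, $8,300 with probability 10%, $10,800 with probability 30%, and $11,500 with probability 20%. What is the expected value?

$9,510

EV = 0.2 × 1000 + 0.2 × 14700 + 0.1 × 8300 + 0.3 × 10800 + 0.2 × 11500 = 200 + 2940 + 830 + 3240 + 2300 = 9510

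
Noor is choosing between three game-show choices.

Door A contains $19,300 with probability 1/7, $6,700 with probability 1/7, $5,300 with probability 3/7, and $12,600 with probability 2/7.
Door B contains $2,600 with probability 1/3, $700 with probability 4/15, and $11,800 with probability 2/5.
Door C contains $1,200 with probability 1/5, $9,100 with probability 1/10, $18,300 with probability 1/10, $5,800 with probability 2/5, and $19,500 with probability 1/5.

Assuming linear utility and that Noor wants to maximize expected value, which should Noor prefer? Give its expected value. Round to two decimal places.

Door A ($9,585.71)

Door A = 1/7 × 19300 + 1/7 × 6700 + 3/7 × 5300 + 2/7 × 12600 = 2757.1429 + 957.1429 + 2271.4286 + 3600 = 9585.7143
Door B = 1/3 × 2600 + 4/15 × 700 + 2/5 × 11800 = 866.6667 + 186.6667 + 4720 = 5773.3333
Door C = 1/5 × 1200 + 1/10 × 9100 + 1/10 × 18300 + 2/5 × 5800 + 1/5 × 19500 = 240 + 910 + 1830 + 2320 + 3900 = 9200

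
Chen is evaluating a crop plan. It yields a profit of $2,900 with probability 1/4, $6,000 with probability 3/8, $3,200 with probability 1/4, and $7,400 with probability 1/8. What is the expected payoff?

EV = 1/4 × 2900 + 3/8 × 6000 + 1/4 × 3200 + 1/8 × 7400 = 725 + 2250 + 800 + 925 = 4700

$4,700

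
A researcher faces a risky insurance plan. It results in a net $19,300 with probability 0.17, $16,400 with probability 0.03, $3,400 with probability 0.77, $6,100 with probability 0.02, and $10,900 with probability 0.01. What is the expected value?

EV = 0.17 × 19300 + 0.03 × 16400 + 0.77 × 3400 + 0.02 × 6100 + 0.01 × 10900 = 3281 + 492 + 2618 + 122 + 109 = 6622

$6,622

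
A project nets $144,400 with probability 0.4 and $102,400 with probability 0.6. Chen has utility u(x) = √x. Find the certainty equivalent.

$118,336

E[u] = 0.4·√144400 + 0.6·√102400 = 0.4·380 + 0.6·320 = 344
CE = (344)² = 118336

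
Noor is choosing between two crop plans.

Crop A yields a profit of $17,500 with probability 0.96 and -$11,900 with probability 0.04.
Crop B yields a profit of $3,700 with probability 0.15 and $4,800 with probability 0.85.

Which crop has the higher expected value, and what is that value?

Crop A ($16,324)

Crop A = 0.96 × 17500 + 0.04 × (-11900) = 16800 − 476 = 16324
Crop B = 0.15 × 3700 + 0.85 × 4800 = 555 + 4080 = 4635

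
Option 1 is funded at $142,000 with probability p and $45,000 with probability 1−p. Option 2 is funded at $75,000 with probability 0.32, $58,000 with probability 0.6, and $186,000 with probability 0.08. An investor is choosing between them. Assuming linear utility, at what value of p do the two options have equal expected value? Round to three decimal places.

p = 0.296

EV(Option 2) = 0.32 × 75000 + 0.6 × 58000 + 0.08 × 186000 = 24000 + 34800 + 14880 = 73680
p·142000 + (1−p)·45000 = 73680
97000p + 45000 = 73680
p = (73680 − 45000) / 97000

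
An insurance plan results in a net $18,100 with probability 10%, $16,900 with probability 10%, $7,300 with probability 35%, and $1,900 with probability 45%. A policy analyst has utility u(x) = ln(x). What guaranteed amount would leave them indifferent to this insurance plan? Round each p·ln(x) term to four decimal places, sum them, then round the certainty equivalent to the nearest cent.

$4,744.30

E[u] = 0.1·ln(18100) + 0.1·ln(16900) + 0.35·ln(7300) + 0.45·ln(1900) = 0.9804 + 0.9735 + 3.1135 + 3.3973 = 8.4647
CE = e^8.4647 ≈ 4744.30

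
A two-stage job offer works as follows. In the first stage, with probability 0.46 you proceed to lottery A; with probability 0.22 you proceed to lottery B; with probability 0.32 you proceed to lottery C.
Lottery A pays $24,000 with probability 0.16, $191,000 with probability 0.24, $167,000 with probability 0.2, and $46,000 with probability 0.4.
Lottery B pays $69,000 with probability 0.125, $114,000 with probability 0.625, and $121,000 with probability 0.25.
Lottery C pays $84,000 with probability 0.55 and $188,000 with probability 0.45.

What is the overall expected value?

$112,764.30

EV(A) = 0.16 × 24000 + 0.24 × 191000 + 0.2 × 167000 + 0.4 × 46000 = 3840 + 45840 + 33400 + 18400 = 101480
EV(B) = 0.125 × 69000 + 0.625 × 114000 + 0.25 × 121000 = 8625 + 71250 + 30250 = 110125
EV(C) = 0.55 × 84000 + 0.45 × 188000 = 46200 + 84600 = 130800
Overall = 0.46 × 101480 + 0.22 × 110125 + 0.32 × 130800 = 46680.8 + 24227.5 + 41856 = 112764.3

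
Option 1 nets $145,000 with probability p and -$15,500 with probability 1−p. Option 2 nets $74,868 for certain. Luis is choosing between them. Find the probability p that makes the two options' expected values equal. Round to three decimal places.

p = 0.563

p·145000 + (1−p)·(-15500) = 74868
160500p − 15500 = 74868
p = (74868 + 15500) / 160500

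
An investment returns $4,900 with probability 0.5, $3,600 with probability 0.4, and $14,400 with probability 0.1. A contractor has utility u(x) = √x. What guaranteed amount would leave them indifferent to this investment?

$5,041

E[u] = 0.5·√4900 + 0.4·√3600 + 0.1·√14400 = 0.5·70 + 0.4·60 + 0.1·120 = 71
CE = (71)² = 5041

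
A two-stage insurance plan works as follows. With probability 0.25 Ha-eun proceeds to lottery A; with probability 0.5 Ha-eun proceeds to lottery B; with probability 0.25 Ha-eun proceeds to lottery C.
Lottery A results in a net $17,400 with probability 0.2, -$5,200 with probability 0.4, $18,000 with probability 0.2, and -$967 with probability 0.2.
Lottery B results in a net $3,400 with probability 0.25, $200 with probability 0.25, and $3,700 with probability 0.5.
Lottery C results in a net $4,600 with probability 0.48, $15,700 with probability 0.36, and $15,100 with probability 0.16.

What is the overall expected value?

EV(A) = 0.2 × 17400 + 0.4 × (-5200) + 0.2 × 18000 + 0.2 × (-967) = 3480 − 2080 + 3600 − 193.4 = 4806.6
EV(B) = 0.25 × 3400 + 0.25 × 200 + 0.5 × 3700 = 850 + 50 + 1850 = 2750
EV(C) = 0.48 × 4600 + 0.36 × 15700 + 0.16 × 15100 = 2208 + 5652 + 2416 = 10276
Overall = 0.25 × 4806.6 + 0.5 × 2750 + 0.25 × 10276 = 1201.65 + 1375 + 2569 = 5145.65

$5,145.65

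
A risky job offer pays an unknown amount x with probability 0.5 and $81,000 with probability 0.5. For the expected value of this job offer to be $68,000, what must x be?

x = $55,000

0.5·x + 0.5·81000 = 68000
0.5·x = 68000 − 40500 = 27500
x = 27500 / 0.5 = 55000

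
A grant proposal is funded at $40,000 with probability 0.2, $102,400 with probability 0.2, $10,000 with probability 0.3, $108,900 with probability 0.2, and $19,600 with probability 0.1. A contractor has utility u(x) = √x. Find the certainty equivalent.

E[u] = 0.2·√40000 + 0.2·√102400 + 0.3·√10000 + 0.2·√108900 + 0.1·√19600 = 0.2·200 + 0.2·320 + 0.3·100 + 0.2·330 + 0.1·140 = 214
CE = (214)² = 45796

$45,796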